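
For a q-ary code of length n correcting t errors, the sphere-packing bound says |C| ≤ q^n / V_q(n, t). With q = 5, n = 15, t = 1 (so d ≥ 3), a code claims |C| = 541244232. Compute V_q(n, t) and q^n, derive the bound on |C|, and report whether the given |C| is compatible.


V_q(n, t) = 61, q^n = 30517578125, Hamming bound = 500288165, |C| = 541244232 > bound (violated).

Step 1: Compute V_q(n, t) = Σ_{j=0}^1 C(n, j) (q−1)^j.
  j = 0: C(15,0)·(4)^0 = 1·1 = 1.
  j = 1: C(15,1)·(4)^1 = 15·4 = 60.
  V_q(n, t) = 1 + 60 = 61.
Step 2: q^n = 5^15 = 30517578125.
Step 3: Hamming bound ⌊q^n / V_q(n,t)⌋ = ⌊30517578125/61⌋ = 500288165.
Step 4: Compare |C| = 541244232 to 500288165: violated.
The claimed |C| lies above the Hamming bound, so no 5-ary code of length 15 with d ≥ 3 can have 541244232 codewords.


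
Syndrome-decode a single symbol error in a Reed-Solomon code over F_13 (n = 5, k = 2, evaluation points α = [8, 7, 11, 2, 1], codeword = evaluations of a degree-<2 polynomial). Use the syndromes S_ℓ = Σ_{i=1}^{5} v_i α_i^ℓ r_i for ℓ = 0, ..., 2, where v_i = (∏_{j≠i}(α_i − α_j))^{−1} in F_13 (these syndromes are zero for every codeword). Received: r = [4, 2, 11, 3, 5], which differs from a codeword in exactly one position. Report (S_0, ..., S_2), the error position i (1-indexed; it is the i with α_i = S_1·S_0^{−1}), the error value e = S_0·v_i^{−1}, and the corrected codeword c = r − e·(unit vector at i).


S = (3, 8, 4), error at position 2, error magnitude e = 9, c = [4, 6, 11, 3, 5].

Step 1: column multipliers v_i = (∏_{j≠i}(α_i − α_j))^{−1} mod 13.
  i = 1 (α = 8): (8−7)(8−11)(8−2)(8−1) = 1·(−3)·6·7 = −126 ≡ 4, so v_1 = 4^{−1} = 10 (mod 13).
  i = 2 (α = 7): (7−8)(7−11)(7−2)(7−1) = (−1)·(−4)·5·6 = 120 ≡ 3, so v_2 = 3^{−1} = 9 (mod 13).
  i = 3 (α = 11): (11−8)(11−7)(11−2)(11−1) = 3·4·9·10 = 1080 ≡ 1, so v_3 = 1^{−1} = 1 (mod 13).
  i = 4 (α = 2): (2−8)(2−7)(2−11)(2−1) = (−6)·(−5)·(−9)·1 = −270 ≡ 3, so v_4 = 3^{−1} = 9 (mod 13).
  i = 5 (α = 1): (1−8)(1−7)(1−11)(1−2) = (−7)·(−6)·(−10)·(−1) = 420 ≡ 4, so v_5 = 4^{−1} = 10 (mod 13).
  v = [10, 9, 1, 9, 10].
Step 2: syndromes of r = [4, 2, 11, 3, 5] (all sums mod 13).
  S_0 = Σ v_i r_i = 10·4 + 9·2 + 1·11 + 9·3 + 10·5 = 146 ≡ 3.
  S_1 = Σ v_i α_i r_i = 10·8·4 + 9·7·2 + 1·11·11 + 9·2·3 + 10·1·5 = 671 ≡ 8.
  α_i^2 mod 13 = [12, 10, 4, 4, 1].
  S_2 = Σ v_i α_i^2 r_i = 10·12·4 + 9·10·2 + 1·4·11 + 9·4·3 + 10·1·5 = 862 ≡ 4.
  S = (3, 8, 4) ≠ 0, so r is not a codeword (an error is present).
Step 3: locate the error. For a single error e at position i, S_ℓ = v_i·e·α_i^ℓ, so α_err = S_1/S_0.
  S_0^{−1} = 3^{−1} = 9 (mod 13), so α_err = 8·9 = 72 ≡ 7 = α_2. Error position i = 2.
  Consistency check: S_2/S_1 = 4·5 = 20 ≡ 7 = α_err ✓ (single-error assumption holds).
Step 4: error magnitude e = S_0/v_2 = S_0·∏_{j≠2}(α_2 − α_j) = 3·3 = 9 ≡ 9 (mod 13).
Step 5: correct position 2: c_2 = r_2 − e = 2 − 9 ≡ 6 (mod 13). Hence c = [4, 6, 11, 3, 5].
  Check: interpolating c through the α_i gives m(x) = 7 + 11·x (degree < 2) with m(α_i) = c_i for every i, so c is indeed a codeword.


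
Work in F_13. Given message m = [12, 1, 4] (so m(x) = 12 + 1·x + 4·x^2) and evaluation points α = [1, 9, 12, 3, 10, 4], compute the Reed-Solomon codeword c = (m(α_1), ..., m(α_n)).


c = [4, 7, 2, 12, 6, 2]

Message polynomial: m(x) = 12 + 1·x + 4·x^2 (mod 13).
For each evaluation point α_i, compute m(α_i) mod 13:
  α_1 = 1: Horner steps 4 → 5 → 4, so m(1) = 4.
  α_2 = 9: Horner steps 4 → 11 → 7, so m(9) = 7.
  α_3 = 12: Horner steps 4 → 10 → 2, so m(12) = 2.
  α_4 = 3: Horner steps 4 → 0 → 12, so m(3) = 12.
  α_5 = 10: Horner steps 4 → 2 → 6, so m(10) = 6.
  α_6 = 4: Horner steps 4 → 4 → 2, so m(4) = 2.
Codeword c = [4, 7, 2, 12, 6, 2] ∈ F_13^6.


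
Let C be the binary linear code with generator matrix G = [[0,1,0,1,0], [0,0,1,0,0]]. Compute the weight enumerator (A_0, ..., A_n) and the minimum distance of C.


Weight distribution: A_0 = 1, A_1 = 1, A_2 = 1, A_3 = 1. Minimum distance d = 1.

Enumerate all 2^2 = 4 messages m ∈ F_2^2.
For each, compute codeword c = mG in F_2^5, then tally its weight.
  m = 00 → c = 00000, weight = 0.
  m = 10 → c = 01010, weight = 2.
  m = 01 → c = 00100, weight = 1.
  m = 11 → c = 01110, weight = 3.
Tally weights:
  weight 0: 1 codewords.
  weight 1: 1 codewords.
  weight 2: 1 codewords.
  weight 3: 1 codewords.
Minimum distance d = smallest w > 0 with A_w > 0 = 1.
Sanity: Σ A_w = 4 = 2^2 = 4 ✓.


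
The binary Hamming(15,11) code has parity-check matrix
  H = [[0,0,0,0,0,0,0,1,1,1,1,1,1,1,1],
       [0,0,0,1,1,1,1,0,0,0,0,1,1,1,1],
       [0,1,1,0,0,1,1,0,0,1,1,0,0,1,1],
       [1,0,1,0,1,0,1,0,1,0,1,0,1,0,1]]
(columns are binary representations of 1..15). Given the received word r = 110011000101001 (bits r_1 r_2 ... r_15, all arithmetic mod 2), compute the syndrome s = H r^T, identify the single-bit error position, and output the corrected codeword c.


s = (1, 0, 0, 1)^T, error position = 9, corrected codeword c = 110011001101001

Compute s = H r^T mod 2 one row at a time:
  s_1 = 0 + 0 + 1 + 0 + 1 + 0 + 0 + 1 = 3 ≡ 1 (mod 2).
  s_2 = 0 + 1 + 1 + 0 + 1 + 0 + 0 + 1 = 4 ≡ 0 (mod 2).
  s_3 = 1 + 0 + 1 + 0 + 1 + 0 + 0 + 1 = 4 ≡ 0 (mod 2).
  s_4 = 1 + 0 + 1 + 0 + 0 + 0 + 0 + 1 = 3 ≡ 1 (mod 2).
s = (1, 0, 0, 1)^T — this equals column 9 of H (binary 1001), so error is at position 9.
Correct: flip bit 9 of r = 110011000101001 to get c = 110011001101001.


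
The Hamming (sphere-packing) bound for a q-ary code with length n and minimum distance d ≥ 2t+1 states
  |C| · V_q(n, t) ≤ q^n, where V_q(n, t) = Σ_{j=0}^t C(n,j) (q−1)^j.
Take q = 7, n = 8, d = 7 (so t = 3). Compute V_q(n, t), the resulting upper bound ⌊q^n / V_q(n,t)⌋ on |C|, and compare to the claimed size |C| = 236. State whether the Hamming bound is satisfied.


V_q(n, t) = 13153, q^n = 5764801, Hamming bound = 438, |C| = 236 ≤ bound (satisfied).

Step 1: Compute V_q(n, t) = Σ_{j=0}^3 C(n, j) (q−1)^j.
  j = 0: C(8,0)·(6)^0 = 1·1 = 1.
  j = 1: C(8,1)·(6)^1 = 8·6 = 48.
  j = 2: C(8,2)·(6)^2 = 28·36 = 1008.
  j = 3: C(8,3)·(6)^3 = 56·216 = 12096.
  V_q(n, t) = 1 + 48 + 1008 + 12096 = 13153.
Step 2: q^n = 7^8 = 5764801.
Step 3: Hamming bound ⌊q^n / V_q(n,t)⌋ = ⌊5764801/13153⌋ = 438.
Step 4: Compare |C| = 236 to 438: satisfied.
The claimed |C| lies below the Hamming bound.


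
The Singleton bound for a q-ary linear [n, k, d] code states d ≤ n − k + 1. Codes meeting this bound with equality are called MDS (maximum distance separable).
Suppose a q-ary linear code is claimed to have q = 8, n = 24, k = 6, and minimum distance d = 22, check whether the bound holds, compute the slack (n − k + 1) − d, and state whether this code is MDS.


Singleton RHS = n − k + 1 = 19, slack = -3, bound violated (no such code; not MDS).

Singleton bound: d ≤ n − k + 1.
Here n = 24, k = 6, so n − k + 1 = 19.
Given d = 22, check d ≤ 19: NO.
Slack = (n − k + 1) − d = -3.
The slack is negative: d = 22 exceeds n − k + 1 = 19 by 3, so the Singleton bound is violated and no linear [24, 6, 22]_8 code can exist. In particular it is not MDS (MDS requires d = n − k + 1 exactly).
Description: the claimed parameters are [24, 6, 22]_8; such a code would be impossible (violates the Singleton bound).


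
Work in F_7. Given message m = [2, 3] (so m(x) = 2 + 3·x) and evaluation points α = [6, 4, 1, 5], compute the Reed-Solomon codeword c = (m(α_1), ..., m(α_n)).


c = [6, 0, 5, 3]

Message polynomial: m(x) = 2 + 3·x (mod 7).
For each evaluation point α_i, compute m(α_i) mod 7:
  α_1 = 6: Horner steps 3 → 6, so m(6) = 6.
  α_2 = 4: Horner steps 3 → 0, so m(4) = 0.
  α_3 = 1: Horner steps 3 → 5, so m(1) = 5.
  α_4 = 5: Horner steps 3 → 3, so m(5) = 3.
Codeword c = [6, 0, 5, 3] ∈ F_7^4.


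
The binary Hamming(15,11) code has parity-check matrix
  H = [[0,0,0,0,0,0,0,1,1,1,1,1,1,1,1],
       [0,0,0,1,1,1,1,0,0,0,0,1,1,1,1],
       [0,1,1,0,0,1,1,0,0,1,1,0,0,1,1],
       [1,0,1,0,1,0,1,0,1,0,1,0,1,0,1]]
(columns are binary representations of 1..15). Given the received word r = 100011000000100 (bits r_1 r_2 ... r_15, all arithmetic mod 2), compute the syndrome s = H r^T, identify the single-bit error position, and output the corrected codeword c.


s = (1, 1, 1, 1)^T, error position = 15, corrected codeword c = 100011000000101

Compute s = H r^T mod 2 one row at a time:
  s_1 = 0 + 0 + 0 + 0 + 0 + 1 + 0 + 0 = 1 ≡ 1 (mod 2).
  s_2 = 0 + 1 + 1 + 0 + 0 + 1 + 0 + 0 = 3 ≡ 1 (mod 2).
  s_3 = 0 + 0 + 1 + 0 + 0 + 0 + 0 + 0 = 1 ≡ 1 (mod 2).
  s_4 = 1 + 0 + 1 + 0 + 0 + 0 + 1 + 0 = 3 ≡ 1 (mod 2).
s = (1, 1, 1, 1)^T — this equals column 15 of H (binary 1111), so error is at position 15.
Correct: flip bit 15 of r = 100011000000100 to get c = 100011000000101.


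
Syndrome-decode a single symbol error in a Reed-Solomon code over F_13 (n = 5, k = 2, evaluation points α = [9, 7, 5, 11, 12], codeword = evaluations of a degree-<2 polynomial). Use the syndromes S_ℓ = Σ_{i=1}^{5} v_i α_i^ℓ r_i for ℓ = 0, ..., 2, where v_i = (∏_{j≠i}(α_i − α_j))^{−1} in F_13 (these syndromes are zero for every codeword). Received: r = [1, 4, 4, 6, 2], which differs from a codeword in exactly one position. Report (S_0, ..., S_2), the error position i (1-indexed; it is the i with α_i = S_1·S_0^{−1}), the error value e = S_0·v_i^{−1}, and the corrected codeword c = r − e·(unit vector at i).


S = (9, 11, 12), error at position 2, error magnitude e = 8, c = [1, 9, 4, 6, 2].

Step 1: column multipliers v_i = (∏_{j≠i}(α_i − α_j))^{−1} mod 13.
  i = 1 (α = 9): (9−7)(9−5)(9−11)(9−12) = 2·4·(−2)·(−3) = 48 ≡ 9, so v_1 = 9^{−1} = 3 (mod 13).
  i = 2 (α = 7): (7−9)(7−5)(7−11)(7−12) = (−2)·2·(−4)·(−5) = −80 ≡ 11, so v_2 = 11^{−1} = 6 (mod 13).
  i = 3 (α = 5): (5−9)(5−7)(5−11)(5−12) = (−4)·(−2)·(−6)·(−7) = 336 ≡ 11, so v_3 = 11^{−1} = 6 (mod 13).
  i = 4 (α = 11): (11−9)(11−7)(11−5)(11−12) = 2·4·6·(−1) = −48 ≡ 4, so v_4 = 4^{−1} = 10 (mod 13).
  i = 5 (α = 12): (12−9)(12−7)(12−5)(12−11) = 3·5·7·1 = 105 ≡ 1, so v_5 = 1^{−1} = 1 (mod 13).
  v = [3, 6, 6, 10, 1].
Step 2: syndromes of r = [1, 4, 4, 6, 2] (all sums mod 13).
  S_0 = Σ v_i r_i = 3·1 + 6·4 + 6·4 + 10·6 + 1·2 = 113 ≡ 9.
  S_1 = Σ v_i α_i r_i = 3·9·1 + 6·7·4 + 6·5·4 + 10·11·6 + 1·12·2 = 999 ≡ 11.
  α_i^2 mod 13 = [3, 10, 12, 4, 1].
  S_2 = Σ v_i α_i^2 r_i = 3·3·1 + 6·10·4 + 6·12·4 + 10·4·6 + 1·1·2 = 779 ≡ 12.
  S = (9, 11, 12) ≠ 0, so r is not a codeword (an error is present).
Step 3: locate the error. For a single error e at position i, S_ℓ = v_i·e·α_i^ℓ, so α_err = S_1/S_0.
  S_0^{−1} = 9^{−1} = 3 (mod 13), so α_err = 11·3 = 33 ≡ 7 = α_2. Error position i = 2.
  Consistency check: S_2/S_1 = 12·6 = 72 ≡ 7 = α_err ✓ (single-error assumption holds).
Step 4: error magnitude e = S_0/v_2 = S_0·∏_{j≠2}(α_2 − α_j) = 9·11 = 99 ≡ 8 (mod 13).
Step 5: correct position 2: c_2 = r_2 − e = 4 − 8 ≡ 9 (mod 13). Hence c = [1, 9, 4, 6, 2].
  Check: interpolating c through the α_i gives m(x) = 11 + 9·x (degree < 2) with m(α_i) = c_i for every i, so c is indeed a codeword.


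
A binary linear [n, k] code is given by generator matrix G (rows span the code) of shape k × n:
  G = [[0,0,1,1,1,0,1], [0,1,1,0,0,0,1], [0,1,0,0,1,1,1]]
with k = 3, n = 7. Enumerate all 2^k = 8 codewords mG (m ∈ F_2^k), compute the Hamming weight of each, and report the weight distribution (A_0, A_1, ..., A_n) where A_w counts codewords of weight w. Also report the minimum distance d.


Weight distribution: A_0 = 1, A_3 = 4, A_4 = 3. Minimum distance d = 3.

Enumerate all 2^3 = 8 messages m ∈ F_2^3.
For each, compute codeword c = mG in F_2^7, then tally its weight.
  m = 000 → c = 0000000, weight = 0.
  m = 100 → c = 0011101, weight = 4.
  m = 010 → c = 0110001, weight = 3.
  m = 110 → c = 0101100, weight = 3.
  m = 001 → c = 0100111, weight = 4.
  m = 101 → c = 0111010, weight = 4.
  m = 011 → c = 0010110, weight = 3.
  m = 111 → c = 0001011, weight = 3.
Tally weights:
  weight 0: 1 codewords.
  weight 3: 4 codewords.
  weight 4: 3 codewords.
Minimum distance d = smallest w > 0 with A_w > 0 = 3.
Sanity: Σ A_w = 8 = 2^3 = 8 ✓.


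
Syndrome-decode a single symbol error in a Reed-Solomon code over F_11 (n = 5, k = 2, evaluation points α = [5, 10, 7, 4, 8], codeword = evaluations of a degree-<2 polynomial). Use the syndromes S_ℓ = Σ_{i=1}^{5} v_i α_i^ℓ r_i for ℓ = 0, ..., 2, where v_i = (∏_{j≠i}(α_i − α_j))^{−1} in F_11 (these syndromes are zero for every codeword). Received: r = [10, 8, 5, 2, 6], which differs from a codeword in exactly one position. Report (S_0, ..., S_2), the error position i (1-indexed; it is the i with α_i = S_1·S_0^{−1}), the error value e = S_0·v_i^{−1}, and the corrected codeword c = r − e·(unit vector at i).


S = (6, 8, 7), error at position 1, error magnitude e = 7, c = [3, 8, 5, 2, 6].

Step 1: column multipliers v_i = (∏_{j≠i}(α_i − α_j))^{−1} mod 11.
  i = 1 (α = 5): (5−10)(5−7)(5−4)(5−8) = (−5)·(−2)·1·(−3) = −30 ≡ 3, so v_1 = 3^{−1} = 4 (mod 11).
  i = 2 (α = 10): (10−5)(10−7)(10−4)(10−8) = 5·3·6·2 = 180 ≡ 4, so v_2 = 4^{−1} = 3 (mod 11).
  i = 3 (α = 7): (7−5)(7−10)(7−4)(7−8) = 2·(−3)·3·(−1) = 18 ≡ 7, so v_3 = 7^{−1} = 8 (mod 11).
  i = 4 (α = 4): (4−5)(4−10)(4−7)(4−8) = (−1)·(−6)·(−3)·(−4) = 72 ≡ 6, so v_4 = 6^{−1} = 2 (mod 11).
  i = 5 (α = 8): (8−5)(8−10)(8−7)(8−4) = 3·(−2)·1·4 = −24 ≡ 9, so v_5 = 9^{−1} = 5 (mod 11).
  v = [4, 3, 8, 2, 5].
Step 2: syndromes of r = [10, 8, 5, 2, 6] (all sums mod 11).
  S_0 = Σ v_i r_i = 4·10 + 3·8 + 8·5 + 2·2 + 5·6 = 138 ≡ 6.
  S_1 = Σ v_i α_i r_i = 4·5·10 + 3·10·8 + 8·7·5 + 2·4·2 + 5·8·6 = 976 ≡ 8.
  α_i^2 mod 11 = [3, 1, 5, 5, 9].
  S_2 = Σ v_i α_i^2 r_i = 4·3·10 + 3·1·8 + 8·5·5 + 2·5·2 + 5·9·6 = 634 ≡ 7.
  S = (6, 8, 7) ≠ 0, so r is not a codeword (an error is present).
Step 3: locate the error. For a single error e at position i, S_ℓ = v_i·e·α_i^ℓ, so α_err = S_1/S_0.
  S_0^{−1} = 6^{−1} = 2 (mod 11), so α_err = 8·2 = 16 ≡ 5 = α_1. Error position i = 1.
  Consistency check: S_2/S_1 = 7·7 = 49 ≡ 5 = α_err ✓ (single-error assumption holds).
Step 4: error magnitude e = S_0/v_1 = S_0·∏_{j≠1}(α_1 − α_j) = 6·3 = 18 ≡ 7 (mod 11).
Step 5: correct position 1: c_1 = r_1 − e = 10 − 7 ≡ 3 (mod 11). Hence c = [3, 8, 5, 2, 6].
  Check: interpolating c through the α_i gives m(x) = 9 + 1·x (degree < 2) with m(α_i) = c_i for every i, so c is indeed a codeword.


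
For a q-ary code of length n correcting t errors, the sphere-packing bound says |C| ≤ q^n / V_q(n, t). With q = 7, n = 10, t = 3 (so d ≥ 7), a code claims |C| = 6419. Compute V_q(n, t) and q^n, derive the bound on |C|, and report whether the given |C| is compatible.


V_q(n, t) = 27601, q^n = 282475249, Hamming bound = 10234, |C| = 6419 ≤ bound (satisfied).

Step 1: Compute V_q(n, t) = Σ_{j=0}^3 C(n, j) (q−1)^j.
  j = 0: C(10,0)·(6)^0 = 1·1 = 1.
  j = 1: C(10,1)·(6)^1 = 10·6 = 60.
  j = 2: C(10,2)·(6)^2 = 45·36 = 1620.
  j = 3: C(10,3)·(6)^3 = 120·216 = 25920.
  V_q(n, t) = 1 + 60 + 1620 + 25920 = 27601.
Step 2: q^n = 7^10 = 282475249.
Step 3: Hamming bound ⌊q^n / V_q(n,t)⌋ = ⌊282475249/27601⌋ = 10234.
Step 4: Compare |C| = 6419 to 10234: satisfied.
The claimed |C| lies below the Hamming bound.


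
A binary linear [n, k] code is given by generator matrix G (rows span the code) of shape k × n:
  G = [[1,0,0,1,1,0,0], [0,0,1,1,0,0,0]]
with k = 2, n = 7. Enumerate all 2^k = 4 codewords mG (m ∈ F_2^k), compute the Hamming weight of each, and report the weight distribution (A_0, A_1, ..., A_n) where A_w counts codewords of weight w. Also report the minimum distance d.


Weight distribution: A_0 = 1, A_2 = 1, A_3 = 2. Minimum distance d = 2.

Enumerate all 2^2 = 4 messages m ∈ F_2^2.
For each, compute codeword c = mG in F_2^7, then tally its weight.
  m = 00 → c = 0000000, weight = 0.
  m = 10 → c = 1001100, weight = 3.
  m = 01 → c = 0011000, weight = 2.
  m = 11 → c = 1010100, weight = 3.
Tally weights:
  weight 0: 1 codewords.
  weight 2: 1 codewords.
  weight 3: 2 codewords.
Minimum distance d = smallest w > 0 with A_w > 0 = 2.
Sanity: Σ A_w = 4 = 2^2 = 4 ✓.


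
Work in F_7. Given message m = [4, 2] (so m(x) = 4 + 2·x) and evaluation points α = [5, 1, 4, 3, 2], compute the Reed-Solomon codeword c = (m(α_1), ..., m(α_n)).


c = [0, 6, 5, 3, 1]

Message polynomial: m(x) = 4 + 2·x (mod 7).
For each evaluation point α_i, compute m(α_i) mod 7:
  α_1 = 5: Horner steps 2 → 0, so m(5) = 0.
  α_2 = 1: Horner steps 2 → 6, so m(1) = 6.
  α_3 = 4: Horner steps 2 → 5, so m(4) = 5.
  α_4 = 3: Horner steps 2 → 3, so m(3) = 3.
  α_5 = 2: Horner steps 2 → 1, so m(2) = 1.
Codeword c = [0, 6, 5, 3, 1] ∈ F_7^5.


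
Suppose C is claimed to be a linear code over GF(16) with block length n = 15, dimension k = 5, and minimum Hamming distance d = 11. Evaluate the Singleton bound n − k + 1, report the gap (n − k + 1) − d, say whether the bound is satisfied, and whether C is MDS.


Singleton RHS = n − k + 1 = 11, slack = 0, bound satisfied, MDS.

Singleton bound: d ≤ n − k + 1.
Here n = 15, k = 5, so n − k + 1 = 11.
Given d = 11, check d ≤ 11: YES.
Slack = (n − k + 1) − d = 0.
The code is MDS (slack = 0).
Description: the claimed parameters are [15, 5, 11]_16; such a code would be MDS (meets Singleton bound).


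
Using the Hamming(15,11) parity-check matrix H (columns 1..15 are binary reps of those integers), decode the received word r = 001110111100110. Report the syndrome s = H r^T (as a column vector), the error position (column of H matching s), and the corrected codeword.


s = (1, 1, 0, 1)^T, error position = 13, corrected codeword c = 001110111100010

Compute s = H r^T mod 2 one row at a time:
  s_1 = 1 + 1 + 1 + 0 + 0 + 1 + 1 + 0 = 5 ≡ 1 (mod 2).
  s_2 = 1 + 1 + 0 + 1 + 0 + 1 + 1 + 0 = 5 ≡ 1 (mod 2).
  s_3 = 0 + 1 + 0 + 1 + 1 + 0 + 1 + 0 = 4 ≡ 0 (mod 2).
  s_4 = 0 + 1 + 1 + 1 + 1 + 0 + 1 + 0 = 5 ≡ 1 (mod 2).
s = (1, 1, 0, 1)^T — this equals column 13 of H (binary 1101), so error is at position 13.
Correct: flip bit 13 of r = 001110111100110 to get c = 001110111100010.


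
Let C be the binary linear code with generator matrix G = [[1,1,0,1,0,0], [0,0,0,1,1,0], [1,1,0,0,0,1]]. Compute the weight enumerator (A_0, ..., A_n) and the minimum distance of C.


Weight distribution: A_0 = 1, A_2 = 3, A_3 = 3, A_5 = 1. Minimum distance d = 2.

Enumerate all 2^3 = 8 messages m ∈ F_2^3.
For each, compute codeword c = mG in F_2^6, then tally its weight.
  m = 000 → c = 000000, weight = 0.
  m = 100 → c = 110100, weight = 3.
  m = 010 → c = 000110, weight = 2.
  m = 110 → c = 110010, weight = 3.
  m = 001 → c = 110001, weight = 3.
  m = 101 → c = 000101, weight = 2.
  m = 011 → c = 110111, weight = 5.
  m = 111 → c = 000011, weight = 2.
Tally weights:
  weight 0: 1 codewords.
  weight 2: 3 codewords.
  weight 3: 3 codewords.
  weight 5: 1 codewords.
Minimum distance d = smallest w > 0 with A_w > 0 = 2.
Sanity: Σ A_w = 8 = 2^3 = 8 ✓.


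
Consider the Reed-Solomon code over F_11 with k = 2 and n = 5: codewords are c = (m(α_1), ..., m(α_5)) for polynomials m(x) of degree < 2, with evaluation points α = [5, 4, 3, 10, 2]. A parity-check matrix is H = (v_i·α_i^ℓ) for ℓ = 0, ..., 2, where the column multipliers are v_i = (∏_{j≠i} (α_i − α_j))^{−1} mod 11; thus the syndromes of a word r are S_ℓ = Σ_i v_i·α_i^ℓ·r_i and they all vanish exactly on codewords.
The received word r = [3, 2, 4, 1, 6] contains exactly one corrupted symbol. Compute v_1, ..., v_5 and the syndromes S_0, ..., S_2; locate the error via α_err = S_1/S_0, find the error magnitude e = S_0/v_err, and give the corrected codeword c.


S = (1, 5, 3), error at position 1, error magnitude e = 3, c = [0, 2, 4, 1, 6].

Step 1: column multipliers v_i = (∏_{j≠i}(α_i − α_j))^{−1} mod 11.
  i = 1 (α = 5): (5−4)(5−3)(5−10)(5−2) = 1·2·(−5)·3 = −30 ≡ 3, so v_1 = 3^{−1} = 4 (mod 11).
  i = 2 (α = 4): (4−5)(4−3)(4−10)(4−2) = (−1)·1·(−6)·2 = 12 ≡ 1, so v_2 = 1^{−1} = 1 (mod 11).
  i = 3 (α = 3): (3−5)(3−4)(3−10)(3−2) = (−2)·(−1)·(−7)·1 = −14 ≡ 8, so v_3 = 8^{−1} = 7 (mod 11).
  i = 4 (α = 10): (10−5)(10−4)(10−3)(10−2) = 5·6·7·8 = 1680 ≡ 8, so v_4 = 8^{−1} = 7 (mod 11).
  i = 5 (α = 2): (2−5)(2−4)(2−3)(2−10) = (−3)·(−2)·(−1)·(−8) = 48 ≡ 4, so v_5 = 4^{−1} = 3 (mod 11).
  v = [4, 1, 7, 7, 3].
Step 2: syndromes of r = [3, 2, 4, 1, 6] (all sums mod 11).
  S_0 = Σ v_i r_i = 4·3 + 1·2 + 7·4 + 7·1 + 3·6 = 67 ≡ 1.
  S_1 = Σ v_i α_i r_i = 4·5·3 + 1·4·2 + 7·3·4 + 7·10·1 + 3·2·6 = 258 ≡ 5.
  α_i^2 mod 11 = [3, 5, 9, 1, 4].
  S_2 = Σ v_i α_i^2 r_i = 4·3·3 + 1·5·2 + 7·9·4 + 7·1·1 + 3·4·6 = 377 ≡ 3.
  S = (1, 5, 3) ≠ 0, so r is not a codeword (an error is present).
Step 3: locate the error. For a single error e at position i, S_ℓ = v_i·e·α_i^ℓ, so α_err = S_1/S_0.
  S_0^{−1} = 1^{−1} = 1 (mod 11), so α_err = 5·1 = 5 ≡ 5 = α_1. Error position i = 1.
  Consistency check: S_2/S_1 = 3·9 = 27 ≡ 5 = α_err ✓ (single-error assumption holds).
Step 4: error magnitude e = S_0/v_1 = S_0·∏_{j≠1}(α_1 − α_j) = 1·3 = 3 ≡ 3 (mod 11).
Step 5: correct position 1: c_1 = r_1 − e = 3 − 3 ≡ 0 (mod 11). Hence c = [0, 2, 4, 1, 6].
  Check: interpolating c through the α_i gives m(x) = 10 + 9·x (degree < 2) with m(α_i) = c_i for every i, so c is indeed a codeword.


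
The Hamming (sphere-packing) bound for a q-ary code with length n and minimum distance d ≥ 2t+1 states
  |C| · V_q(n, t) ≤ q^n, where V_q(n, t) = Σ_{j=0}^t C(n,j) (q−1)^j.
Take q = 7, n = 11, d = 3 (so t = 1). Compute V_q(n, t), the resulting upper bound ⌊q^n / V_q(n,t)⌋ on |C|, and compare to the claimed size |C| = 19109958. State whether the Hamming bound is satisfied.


V_q(n, t) = 67, q^n = 1977326743, Hamming bound = 29512339, |C| = 19109958 ≤ bound (satisfied).

Step 1: Compute V_q(n, t) = Σ_{j=0}^1 C(n, j) (q−1)^j.
  j = 0: C(11,0)·(6)^0 = 1·1 = 1.
  j = 1: C(11,1)·(6)^1 = 11·6 = 66.
  V_q(n, t) = 1 + 66 = 67.
Step 2: q^n = 7^11 = 1977326743.
Step 3: Hamming bound ⌊q^n / V_q(n,t)⌋ = ⌊1977326743/67⌋ = 29512339.
Step 4: Compare |C| = 19109958 to 29512339: satisfied.
The claimed |C| lies below the Hamming bound.


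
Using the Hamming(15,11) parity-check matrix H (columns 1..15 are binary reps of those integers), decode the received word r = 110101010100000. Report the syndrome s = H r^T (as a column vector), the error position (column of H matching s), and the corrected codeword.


s = (0, 0, 1, 1)^T, error position = 3, corrected codeword c = 111101010100000

Compute s = H r^T mod 2 one row at a time:
  s_1 = 1 + 0 + 1 + 0 + 0 + 0 + 0 + 0 = 2 ≡ 0 (mod 2).
  s_2 = 1 + 0 + 1 + 0 + 0 + 0 + 0 + 0 = 2 ≡ 0 (mod 2).
  s_3 = 1 + 0 + 1 + 0 + 1 + 0 + 0 + 0 = 3 ≡ 1 (mod 2).
  s_4 = 1 + 0 + 0 + 0 + 0 + 0 + 0 + 0 = 1 ≡ 1 (mod 2).
s = (0, 0, 1, 1)^T — this equals column 3 of H (binary 0011), so error is at position 3.
Correct: flip bit 3 of r = 110101010100000 to get c = 111101010100000.


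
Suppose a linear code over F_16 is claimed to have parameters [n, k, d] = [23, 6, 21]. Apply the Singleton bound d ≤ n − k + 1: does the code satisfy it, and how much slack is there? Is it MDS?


Singleton RHS = n − k + 1 = 18, slack = -3, bound violated (no such code; not MDS).

Singleton bound: d ≤ n − k + 1.
Here n = 23, k = 6, so n − k + 1 = 18.
Given d = 21, check d ≤ 18: NO.
Slack = (n − k + 1) − d = -3.
The slack is negative: d = 21 exceeds n − k + 1 = 18 by 3, so the Singleton bound is violated and no linear [23, 6, 21]_16 code can exist. In particular it is not MDS (MDS requires d = n − k + 1 exactly).
Description: the claimed parameters are [23, 6, 21]_16; such a code would be impossible (violates the Singleton bound).


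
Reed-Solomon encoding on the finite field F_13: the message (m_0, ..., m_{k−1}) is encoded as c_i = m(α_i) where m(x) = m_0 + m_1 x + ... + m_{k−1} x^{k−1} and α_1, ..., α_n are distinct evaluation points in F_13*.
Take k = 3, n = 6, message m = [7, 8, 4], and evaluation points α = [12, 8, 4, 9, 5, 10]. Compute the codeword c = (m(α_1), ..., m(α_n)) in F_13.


c = [3, 2, 12, 0, 4, 6]

Message polynomial: m(x) = 7 + 8·x + 4·x^2 (mod 13).
For each evaluation point α_i, compute m(α_i) mod 13:
  α_1 = 12: Horner steps 4 → 4 → 3, so m(12) = 3.
  α_2 = 8: Horner steps 4 → 1 → 2, so m(8) = 2.
  α_3 = 4: Horner steps 4 → 11 → 12, so m(4) = 12.
  α_4 = 9: Horner steps 4 → 5 → 0, so m(9) = 0.
  α_5 = 5: Horner steps 4 → 2 → 4, so m(5) = 4.
  α_6 = 10: Horner steps 4 → 9 → 6, so m(10) = 6.
Codeword c = [3, 2, 12, 0, 4, 6] ∈ F_13^6.


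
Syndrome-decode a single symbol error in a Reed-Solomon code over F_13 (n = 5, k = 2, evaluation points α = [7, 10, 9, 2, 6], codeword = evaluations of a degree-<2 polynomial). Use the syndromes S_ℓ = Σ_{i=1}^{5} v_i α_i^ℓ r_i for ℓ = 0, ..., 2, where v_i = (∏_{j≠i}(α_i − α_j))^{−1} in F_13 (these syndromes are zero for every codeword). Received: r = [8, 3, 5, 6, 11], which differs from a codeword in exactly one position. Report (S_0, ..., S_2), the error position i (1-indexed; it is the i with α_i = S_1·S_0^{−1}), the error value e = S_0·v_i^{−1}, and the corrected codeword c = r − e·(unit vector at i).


S = (3, 8, 4), error at position 1, error magnitude e = 12, c = [9, 3, 5, 6, 11].

Step 1: column multipliers v_i = (∏_{j≠i}(α_i − α_j))^{−1} mod 13.
  i = 1 (α = 7): (7−10)(7−9)(7−2)(7−6) = (−3)·(−2)·5·1 = 30 ≡ 4, so v_1 = 4^{−1} = 10 (mod 13).
  i = 2 (α = 10): (10−7)(10−9)(10−2)(10−6) = 3·1·8·4 = 96 ≡ 5, so v_2 = 5^{−1} = 8 (mod 13).
  i = 3 (α = 9): (9−7)(9−10)(9−2)(9−6) = 2·(−1)·7·3 = −42 ≡ 10, so v_3 = 10^{−1} = 4 (mod 13).
  i = 4 (α = 2): (2−7)(2−10)(2−9)(2−6) = (−5)·(−8)·(−7)·(−4) = 1120 ≡ 2, so v_4 = 2^{−1} = 7 (mod 13).
  i = 5 (α = 6): (6−7)(6−10)(6−9)(6−2) = (−1)·(−4)·(−3)·4 = −48 ≡ 4, so v_5 = 4^{−1} = 10 (mod 13).
  v = [10, 8, 4, 7, 10].
Step 2: syndromes of r = [8, 3, 5, 6, 11] (all sums mod 13).
  S_0 = Σ v_i r_i = 10·8 + 8·3 + 4·5 + 7·6 + 10·11 = 276 ≡ 3.
  S_1 = Σ v_i α_i r_i = 10·7·8 + 8·10·3 + 4·9·5 + 7·2·6 + 10·6·11 = 1724 ≡ 8.
  α_i^2 mod 13 = [10, 9, 3, 4, 10].
  S_2 = Σ v_i α_i^2 r_i = 10·10·8 + 8·9·3 + 4·3·5 + 7·4·6 + 10·10·11 = 2344 ≡ 4.
  S = (3, 8, 4) ≠ 0, so r is not a codeword (an error is present).
Step 3: locate the error. For a single error e at position i, S_ℓ = v_i·e·α_i^ℓ, so α_err = S_1/S_0.
  S_0^{−1} = 3^{−1} = 9 (mod 13), so α_err = 8·9 = 72 ≡ 7 = α_1. Error position i = 1.
  Consistency check: S_2/S_1 = 4·5 = 20 ≡ 7 = α_err ✓ (single-error assumption holds).
Step 4: error magnitude e = S_0/v_1 = S_0·∏_{j≠1}(α_1 − α_j) = 3·4 = 12 ≡ 12 (mod 13).
Step 5: correct position 1: c_1 = r_1 − e = 8 − 12 ≡ 9 (mod 13). Hence c = [9, 3, 5, 6, 11].
  Check: interpolating c through the α_i gives m(x) = 10 + 11·x (degree < 2) with m(α_i) = c_i for every i, so c is indeed a codeword.


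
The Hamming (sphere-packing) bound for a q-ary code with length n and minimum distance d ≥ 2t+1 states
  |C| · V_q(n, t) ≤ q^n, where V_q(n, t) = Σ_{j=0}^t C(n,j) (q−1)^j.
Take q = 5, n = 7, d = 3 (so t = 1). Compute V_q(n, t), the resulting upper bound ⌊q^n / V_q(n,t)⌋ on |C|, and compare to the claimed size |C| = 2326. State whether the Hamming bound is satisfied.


V_q(n, t) = 29, q^n = 78125, Hamming bound = 2693, |C| = 2326 ≤ bound (satisfied).

Step 1: Compute V_q(n, t) = Σ_{j=0}^1 C(n, j) (q−1)^j.
  j = 0: C(7,0)·(4)^0 = 1·1 = 1.
  j = 1: C(7,1)·(4)^1 = 7·4 = 28.
  V_q(n, t) = 1 + 28 = 29.
Step 2: q^n = 5^7 = 78125.
Step 3: Hamming bound ⌊q^n / V_q(n,t)⌋ = ⌊78125/29⌋ = 2693.
Step 4: Compare |C| = 2326 to 2693: satisfied.
The claimed |C| lies below the Hamming bound.


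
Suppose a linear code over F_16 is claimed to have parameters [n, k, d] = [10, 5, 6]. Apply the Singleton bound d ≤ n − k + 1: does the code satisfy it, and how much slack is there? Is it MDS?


Singleton RHS = n − k + 1 = 6, slack = 0, bound satisfied, MDS.

Singleton bound: d ≤ n − k + 1.
Here n = 10, k = 5, so n − k + 1 = 6.
Given d = 6, check d ≤ 6: YES.
Slack = (n − k + 1) − d = 0.
The code is MDS (slack = 0).
Description: the claimed parameters are [10, 5, 6]_16; such a code would be MDS (meets Singleton bound).


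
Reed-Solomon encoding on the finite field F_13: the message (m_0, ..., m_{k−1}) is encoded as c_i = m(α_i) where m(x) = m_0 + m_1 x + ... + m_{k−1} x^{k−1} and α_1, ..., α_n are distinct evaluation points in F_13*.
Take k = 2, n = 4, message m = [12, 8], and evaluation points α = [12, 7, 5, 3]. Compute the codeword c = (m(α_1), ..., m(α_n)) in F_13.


c = [4, 3, 0, 10]

Message polynomial: m(x) = 12 + 8·x (mod 13).
For each evaluation point α_i, compute m(α_i) mod 13:
  α_1 = 12: Horner steps 8 → 4, so m(12) = 4.
  α_2 = 7: Horner steps 8 → 3, so m(7) = 3.
  α_3 = 5: Horner steps 8 → 0, so m(5) = 0.
  α_4 = 3: Horner steps 8 → 10, so m(3) = 10.
Codeword c = [4, 3, 0, 10] ∈ F_13^4.


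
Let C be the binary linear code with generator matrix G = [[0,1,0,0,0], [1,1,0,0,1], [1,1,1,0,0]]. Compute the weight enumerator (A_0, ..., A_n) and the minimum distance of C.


Weight distribution: A_0 = 1, A_1 = 1, A_2 = 3, A_3 = 3. Minimum distance d = 1.

Enumerate all 2^3 = 8 messages m ∈ F_2^3.
For each, compute codeword c = mG in F_2^5, then tally its weight.
  m = 000 → c = 00000, weight = 0.
  m = 100 → c = 01000, weight = 1.
  m = 010 → c = 11001, weight = 3.
  m = 110 → c = 10001, weight = 2.
  m = 001 → c = 11100, weight = 3.
  m = 101 → c = 10100, weight = 2.
  m = 011 → c = 00101, weight = 2.
  m = 111 → c = 01101, weight = 3.
Tally weights:
  weight 0: 1 codewords.
  weight 1: 1 codewords.
  weight 2: 3 codewords.
  weight 3: 3 codewords.
Minimum distance d = smallest w > 0 with A_w > 0 = 1.
Sanity: Σ A_w = 8 = 2^3 = 8 ✓.


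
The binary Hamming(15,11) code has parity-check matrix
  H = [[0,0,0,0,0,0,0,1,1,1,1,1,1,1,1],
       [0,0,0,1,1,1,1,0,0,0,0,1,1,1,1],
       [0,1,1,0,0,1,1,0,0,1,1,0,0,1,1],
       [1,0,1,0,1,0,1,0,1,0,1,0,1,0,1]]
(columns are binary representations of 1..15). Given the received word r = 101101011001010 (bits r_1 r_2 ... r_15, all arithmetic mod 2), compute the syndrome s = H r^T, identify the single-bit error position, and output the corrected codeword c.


s = (0, 0, 1, 1)^T, error position = 3, corrected codeword c = 100101011001010

Compute s = H r^T mod 2 one row at a time:
  s_1 = 1 + 1 + 0 + 0 + 1 + 0 + 1 + 0 = 4 ≡ 0 (mod 2).
  s_2 = 1 + 0 + 1 + 0 + 1 + 0 + 1 + 0 = 4 ≡ 0 (mod 2).
  s_3 = 0 + 1 + 1 + 0 + 0 + 0 + 1 + 0 = 3 ≡ 1 (mod 2).
  s_4 = 1 + 1 + 0 + 0 + 1 + 0 + 0 + 0 = 3 ≡ 1 (mod 2).
s = (0, 0, 1, 1)^T — this equals column 3 of H (binary 0011), so error is at position 3.
Correct: flip bit 3 of r = 101101011001010 to get c = 100101011001010.


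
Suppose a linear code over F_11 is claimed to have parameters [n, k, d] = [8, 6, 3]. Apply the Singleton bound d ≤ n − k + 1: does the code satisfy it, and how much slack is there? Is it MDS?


Singleton RHS = n − k + 1 = 3, slack = 0, bound satisfied, MDS.

Singleton bound: d ≤ n − k + 1.
Here n = 8, k = 6, so n − k + 1 = 3.
Given d = 3, check d ≤ 3: YES.
Slack = (n − k + 1) − d = 0.
The code is MDS (slack = 0).
Description: the claimed parameters are [8, 6, 3]_11; such a code would be MDS (meets Singleton bound).


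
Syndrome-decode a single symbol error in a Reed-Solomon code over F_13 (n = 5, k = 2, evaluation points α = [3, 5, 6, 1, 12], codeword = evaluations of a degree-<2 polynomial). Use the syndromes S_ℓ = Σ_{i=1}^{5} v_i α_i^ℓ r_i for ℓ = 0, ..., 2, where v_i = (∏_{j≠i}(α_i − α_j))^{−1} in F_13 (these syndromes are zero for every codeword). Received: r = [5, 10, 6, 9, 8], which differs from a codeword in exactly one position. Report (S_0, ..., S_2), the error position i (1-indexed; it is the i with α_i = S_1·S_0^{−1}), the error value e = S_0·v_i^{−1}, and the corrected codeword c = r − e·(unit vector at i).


S = (2, 2, 2), error at position 4, error magnitude e = 9, c = [5, 10, 6, 0, 8].

Step 1: column multipliers v_i = (∏_{j≠i}(α_i − α_j))^{−1} mod 13.
  i = 1 (α = 3): (3−5)(3−6)(3−1)(3−12) = (−2)·(−3)·2·(−9) = −108 ≡ 9, so v_1 = 9^{−1} = 3 (mod 13).
  i = 2 (α = 5): (5−3)(5−6)(5−1)(5−12) = 2·(−1)·4·(−7) = 56 ≡ 4, so v_2 = 4^{−1} = 10 (mod 13).
  i = 3 (α = 6): (6−3)(6−5)(6−1)(6−12) = 3·1·5·(−6) = −90 ≡ 1, so v_3 = 1^{−1} = 1 (mod 13).
  i = 4 (α = 1): (1−3)(1−5)(1−6)(1−12) = (−2)·(−4)·(−5)·(−11) = 440 ≡ 11, so v_4 = 11^{−1} = 6 (mod 13).
  i = 5 (α = 12): (12−3)(12−5)(12−6)(12−1) = 9·7·6·11 = 4158 ≡ 11, so v_5 = 11^{−1} = 6 (mod 13).
  v = [3, 10, 1, 6, 6].
Step 2: syndromes of r = [5, 10, 6, 9, 8] (all sums mod 13).
  S_0 = Σ v_i r_i = 3·5 + 10·10 + 1·6 + 6·9 + 6·8 = 223 ≡ 2.
  S_1 = Σ v_i α_i r_i = 3·3·5 + 10·5·10 + 1·6·6 + 6·1·9 + 6·12·8 = 1211 ≡ 2.
  α_i^2 mod 13 = [9, 12, 10, 1, 1].
  S_2 = Σ v_i α_i^2 r_i = 3·9·5 + 10·12·10 + 1·10·6 + 6·1·9 + 6·1·8 = 1497 ≡ 2.
  S = (2, 2, 2) ≠ 0, so r is not a codeword (an error is present).
Step 3: locate the error. For a single error e at position i, S_ℓ = v_i·e·α_i^ℓ, so α_err = S_1/S_0.
  S_0^{−1} = 2^{−1} = 7 (mod 13), so α_err = 2·7 = 14 ≡ 1 = α_4. Error position i = 4.
  Consistency check: S_2/S_1 = 2·7 = 14 ≡ 1 = α_err ✓ (single-error assumption holds).
Step 4: error magnitude e = S_0/v_4 = S_0·∏_{j≠4}(α_4 − α_j) = 2·11 = 22 ≡ 9 (mod 13).
Step 5: correct position 4: c_4 = r_4 − e = 9 − 9 ≡ 0 (mod 13). Hence c = [5, 10, 6, 0, 8].
  Check: interpolating c through the α_i gives m(x) = 4 + 9·x (degree < 2) with m(α_i) = c_i for every i, so c is indeed a codeword.


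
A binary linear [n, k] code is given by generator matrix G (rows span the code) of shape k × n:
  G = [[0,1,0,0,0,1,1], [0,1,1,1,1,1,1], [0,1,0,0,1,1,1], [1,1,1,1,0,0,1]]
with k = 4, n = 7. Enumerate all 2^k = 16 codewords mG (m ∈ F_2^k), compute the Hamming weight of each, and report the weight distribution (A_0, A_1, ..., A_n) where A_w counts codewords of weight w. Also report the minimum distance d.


Weight distribution: A_0 = 1, A_1 = 1, A_2 = 2, A_3 = 4, A_4 = 3, A_5 = 3, A_6 = 2. Minimum distance d = 1.

Enumerate all 2^4 = 16 messages m ∈ F_2^4.
For each, compute codeword c = mG in F_2^7, then tally its weight.
  m = 0000 → c = 0000000, weight = 0.
  m = 1000 → c = 0100011, weight = 3.
  m = 0100 → c = 0111111, weight = 6.
  m = 1100 → c = 0011100, weight = 3.
  m = 0010 → c = 0100111, weight = 4.
  m = 1010 → c = 0000100, weight = 1.
  m = 0110 → c = 0011000, weight = 2.
  m = 1110 → c = 0111011, weight = 5.
  m = 0001 → c = 1111001, weight = 5.
  m = 1001 → c = 1011010, weight = 4.
  m = 0101 → c = 1000110, weight = 3.
  m = 1101 → c = 1100101, weight = 4.
  m = 0011 → c = 1011110, weight = 5.
  m = 1011 → c = 1111101, weight = 6.
  m = 0111 → c = 1100001, weight = 3.
  m = 1111 → c = 1000010, weight = 2.
Tally weights:
  weight 0: 1 codewords.
  weight 1: 1 codewords.
  weight 2: 2 codewords.
  weight 3: 4 codewords.
  weight 4: 3 codewords.
  weight 5: 3 codewords.
  weight 6: 2 codewords.
Minimum distance d = smallest w > 0 with A_w > 0 = 1.
Sanity: Σ A_w = 16 = 2^4 = 16 ✓.


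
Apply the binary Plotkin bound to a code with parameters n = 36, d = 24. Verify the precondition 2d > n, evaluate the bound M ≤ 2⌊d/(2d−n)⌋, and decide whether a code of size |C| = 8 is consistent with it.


Plotkin bound M ≤ 4; given |C| = 8 > bound (violated).

Check applicability: 2d = 48, n = 36.
2d − n = 12 > 0, so Plotkin applies.
Compute d/(2d−n) = 24/12 ≈ 2.0000.
⌊d/(2d−n)⌋ = 2.
Plotkin bound: M ≤ 2·2 = 4.
Given |C| = 8, check: VIOLATED.
This |C| is above the Plotkin bound, so no binary code with n = 36, d = 24 and 8 codewords exists.


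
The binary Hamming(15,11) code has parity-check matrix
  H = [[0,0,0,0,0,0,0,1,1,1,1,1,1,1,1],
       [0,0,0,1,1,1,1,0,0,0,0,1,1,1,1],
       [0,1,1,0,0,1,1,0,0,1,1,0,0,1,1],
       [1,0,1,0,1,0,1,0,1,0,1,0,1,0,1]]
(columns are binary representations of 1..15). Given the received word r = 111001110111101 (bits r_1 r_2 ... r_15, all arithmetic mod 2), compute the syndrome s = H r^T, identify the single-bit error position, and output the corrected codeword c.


s = (0, 1, 1, 0)^T, error position = 6, corrected codeword c = 111000110111101

Compute s = H r^T mod 2 one row at a time:
  s_1 = 1 + 0 + 1 + 1 + 1 + 1 + 0 + 1 = 6 ≡ 0 (mod 2).
  s_2 = 0 + 0 + 1 + 1 + 1 + 1 + 0 + 1 = 5 ≡ 1 (mod 2).
  s_3 = 1 + 1 + 1 + 1 + 1 + 1 + 0 + 1 = 7 ≡ 1 (mod 2).
  s_4 = 1 + 1 + 0 + 1 + 0 + 1 + 1 + 1 = 6 ≡ 0 (mod 2).
s = (0, 1, 1, 0)^T — this equals column 6 of H (binary 0110), so error is at position 6.
Correct: flip bit 6 of r = 111001110111101 to get c = 111000110111101.


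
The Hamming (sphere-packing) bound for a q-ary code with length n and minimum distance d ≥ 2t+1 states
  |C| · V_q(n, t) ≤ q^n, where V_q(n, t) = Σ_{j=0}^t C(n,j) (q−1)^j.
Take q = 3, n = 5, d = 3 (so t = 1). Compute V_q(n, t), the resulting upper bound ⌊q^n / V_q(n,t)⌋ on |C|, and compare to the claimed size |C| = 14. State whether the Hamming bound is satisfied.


V_q(n, t) = 11, q^n = 243, Hamming bound = 22, |C| = 14 ≤ bound (satisfied).

Step 1: Compute V_q(n, t) = Σ_{j=0}^1 C(n, j) (q−1)^j.
  j = 0: C(5,0)·(2)^0 = 1·1 = 1.
  j = 1: C(5,1)·(2)^1 = 5·2 = 10.
  V_q(n, t) = 1 + 10 = 11.
Step 2: q^n = 3^5 = 243.
Step 3: Hamming bound ⌊q^n / V_q(n,t)⌋ = ⌊243/11⌋ = 22.
Step 4: Compare |C| = 14 to 22: satisfied.
The claimed |C| lies below the Hamming bound.


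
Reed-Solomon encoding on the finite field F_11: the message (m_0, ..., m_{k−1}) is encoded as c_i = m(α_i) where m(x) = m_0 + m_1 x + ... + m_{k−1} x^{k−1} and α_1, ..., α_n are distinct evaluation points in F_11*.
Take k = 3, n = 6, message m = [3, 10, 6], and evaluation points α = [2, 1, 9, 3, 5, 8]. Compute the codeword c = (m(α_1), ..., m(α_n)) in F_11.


c = [3, 8, 7, 10, 5, 5]

Message polynomial: m(x) = 3 + 10·x + 6·x^2 (mod 11).
For each evaluation point α_i, compute m(α_i) mod 11:
  α_1 = 2: Horner steps 6 → 0 → 3, so m(2) = 3.
  α_2 = 1: Horner steps 6 → 5 → 8, so m(1) = 8.
  α_3 = 9: Horner steps 6 → 9 → 7, so m(9) = 7.
  α_4 = 3: Horner steps 6 → 6 → 10, so m(3) = 10.
  α_5 = 5: Horner steps 6 → 7 → 5, so m(5) = 5.
  α_6 = 8: Horner steps 6 → 3 → 5, so m(8) = 5.
Codeword c = [3, 8, 7, 10, 5, 5] ∈ F_11^6.


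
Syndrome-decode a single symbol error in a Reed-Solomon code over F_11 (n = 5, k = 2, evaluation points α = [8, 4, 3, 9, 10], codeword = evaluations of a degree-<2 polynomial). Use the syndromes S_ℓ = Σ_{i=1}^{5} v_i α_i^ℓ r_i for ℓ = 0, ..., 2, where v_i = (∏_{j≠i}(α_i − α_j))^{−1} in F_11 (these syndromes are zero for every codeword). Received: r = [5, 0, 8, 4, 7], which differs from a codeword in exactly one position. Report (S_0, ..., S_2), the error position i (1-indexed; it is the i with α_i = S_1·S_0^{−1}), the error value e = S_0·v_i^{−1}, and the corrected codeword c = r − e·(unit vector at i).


S = (10, 3, 2), error at position 1, error magnitude e = 4, c = [1, 0, 8, 4, 7].

Step 1: column multipliers v_i = (∏_{j≠i}(α_i − α_j))^{−1} mod 11.
  i = 1 (α = 8): (8−4)(8−3)(8−9)(8−10) = 4·5·(−1)·(−2) = 40 ≡ 7, so v_1 = 7^{−1} = 8 (mod 11).
  i = 2 (α = 4): (4−8)(4−3)(4−9)(4−10) = (−4)·1·(−5)·(−6) = −120 ≡ 1, so v_2 = 1^{−1} = 1 (mod 11).
  i = 3 (α = 3): (3−8)(3−4)(3−9)(3−10) = (−5)·(−1)·(−6)·(−7) = 210 ≡ 1, so v_3 = 1^{−1} = 1 (mod 11).
  i = 4 (α = 9): (9−8)(9−4)(9−3)(9−10) = 1·5·6·(−1) = −30 ≡ 3, so v_4 = 3^{−1} = 4 (mod 11).
  i = 5 (α = 10): (10−8)(10−4)(10−3)(10−9) = 2·6·7·1 = 84 ≡ 7, so v_5 = 7^{−1} = 8 (mod 11).
  v = [8, 1, 1, 4, 8].
Step 2: syndromes of r = [5, 0, 8, 4, 7] (all sums mod 11).
  S_0 = Σ v_i r_i = 8·5 + 1·0 + 1·8 + 4·4 + 8·7 = 120 ≡ 10.
  S_1 = Σ v_i α_i r_i = 8·8·5 + 1·4·0 + 1·3·8 + 4·9·4 + 8·10·7 = 1048 ≡ 3.
  α_i^2 mod 11 = [9, 5, 9, 4, 1].
  S_2 = Σ v_i α_i^2 r_i = 8·9·5 + 1·5·0 + 1·9·8 + 4·4·4 + 8·1·7 = 552 ≡ 2.
  S = (10, 3, 2) ≠ 0, so r is not a codeword (an error is present).
Step 3: locate the error. For a single error e at position i, S_ℓ = v_i·e·α_i^ℓ, so α_err = S_1/S_0.
  S_0^{−1} = 10^{−1} = 10 (mod 11), so α_err = 3·10 = 30 ≡ 8 = α_1. Error position i = 1.
  Consistency check: S_2/S_1 = 2·4 = 8 ≡ 8 = α_err ✓ (single-error assumption holds).
Step 4: error magnitude e = S_0/v_1 = S_0·∏_{j≠1}(α_1 − α_j) = 10·7 = 70 ≡ 4 (mod 11).
Step 5: correct position 1: c_1 = r_1 − e = 5 − 4 ≡ 1 (mod 11). Hence c = [1, 0, 8, 4, 7].
  Check: interpolating c through the α_i gives m(x) = 10 + 3·x (degree < 2) with m(α_i) = c_i for every i, so c is indeed a codeword.
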